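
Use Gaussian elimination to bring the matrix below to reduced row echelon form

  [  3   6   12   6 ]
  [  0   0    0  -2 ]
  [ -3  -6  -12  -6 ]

[[1, 2, 4, 0], [0, 0, 0, 1], [0, 0, 0, 0]]

Multiply R1 by 1/3.
  [  1   2    4   2 ]
  [  0   0    0  -2 ]
  [ -3  -6  -12  -6 ]
Add 3 times R1 to R3.
  [ 1  2  4   2 ]
  [ 0  0  0  -2 ]
  [ 0  0  0   0 ]
Multiply R2 by -1/2.
  [ 1  2  4  2 ]
  [ 0  0  0  1 ]
  [ 0  0  0  0 ]
Subtract 2 times R2 from R1.
  [ 1  2  4  0 ]
  [ 0  0  0  1 ]
  [ 0  0  0  0 ]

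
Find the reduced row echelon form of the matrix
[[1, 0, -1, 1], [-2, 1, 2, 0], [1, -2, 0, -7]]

[[1, 0, 0, -3], [0, 1, 0, 2], [0, 0, 1, -4]]

R2 ← R2 + 2·R1
  [ 1   0  -1   1 ]
  [ 0   1   0   2 ]
  [ 1  -2   0  -7 ]
R3 ← R3 − R1
  [ 1   0  -1   1 ]
  [ 0   1   0   2 ]
  [ 0  -2   1  -8 ]
R3 ← R3 + 2·R2
  [ 1  0  -1   1 ]
  [ 0  1   0   2 ]
  [ 0  0   1  -4 ]
R1 ← R1 + R3
  [ 1  0  0  -3 ]
  [ 0  1  0   2 ]
  [ 0  0  1  -4 ]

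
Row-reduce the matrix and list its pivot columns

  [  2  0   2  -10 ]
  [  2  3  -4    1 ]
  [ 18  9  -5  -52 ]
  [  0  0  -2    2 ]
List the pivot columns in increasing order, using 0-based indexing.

0, 1, 2

ρ1 ← 1/2·ρ1
  [  1  0   1   -5 ]
  [  2  3  -4    1 ]
  [ 18  9  -5  -52 ]
  [  0  0  -2    2 ]
ρ2 ← ρ2 − 2·ρ1
  [  1  0   1   -5 ]
  [  0  3  -6   11 ]
  [ 18  9  -5  -52 ]
  [  0  0  -2    2 ]
ρ3 ← ρ3 − 18·ρ1
  [ 1  0    1  -5 ]
  [ 0  3   -6  11 ]
  [ 0  9  -23  38 ]
  [ 0  0   -2   2 ]
ρ2 ← 1/3·ρ2
  [ 1  0    1    -5 ]
  [ 0  1   -2  11/3 ]
  [ 0  9  -23    38 ]
  [ 0  0   -2     2 ]
ρ3 ← ρ3 − 9·ρ2
  [ 1  0   1    -5 ]
  [ 0  1  -2  11/3 ]
  [ 0  0  -5     5 ]
  [ 0  0  -2     2 ]
ρ3 ← -1/5·ρ3
  [ 1  0   1    -5 ]
  [ 0  1  -2  11/3 ]
  [ 0  0   1    -1 ]
  [ 0  0  -2     2 ]
ρ4 ← ρ4 + 2·ρ3
  [ 1  0   1    -5 ]
  [ 0  1  -2  11/3 ]
  [ 0  0   1    -1 ]
  [ 0  0   0     0 ]
ρ2 ← ρ2 + 2·ρ3
  [ 1  0  1   -5 ]
  [ 0  1  0  5/3 ]
  [ 0  0  1   -1 ]
  [ 0  0  0    0 ]
ρ1 ← ρ1 − ρ3
  [ 1  0  0   -4 ]
  [ 0  1  0  5/3 ]
  [ 0  0  1   -1 ]
  [ 0  0  0    0 ]
Pivot columns are the columns containing a leading 1.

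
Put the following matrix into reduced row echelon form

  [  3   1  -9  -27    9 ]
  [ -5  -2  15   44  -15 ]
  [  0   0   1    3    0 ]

ρ1 ← 1/3·ρ1
  [  1  1/3  -3  -9    3 ]
  [ -5   -2  15  44  -15 ]
  [  0    0   1   3    0 ]
ρ2 ← ρ2 + 5·ρ1
  [ 1   1/3  -3  -9  3 ]
  [ 0  -1/3   0  -1  0 ]
  [ 0     0   1   3  0 ]
ρ2 ← -3·ρ2
  [ 1  1/3  -3  -9  3 ]
  [ 0    1   0   3  0 ]
  [ 0    0   1   3  0 ]
ρ1 ← ρ1 + 3·ρ3
  [ 1  1/3  0  0  3 ]
  [ 0    1  0  3  0 ]
  [ 0    0  1  3  0 ]
ρ1 ← ρ1 − 1/3·ρ2
  [ 1  0  0  -1  3 ]
  [ 0  1  0   3  0 ]
  [ 0  0  1   3  0 ]

[[1, 0, 0, -1, 3], [0, 1, 0, 3, 0], [0, 0, 1, 3, 0]]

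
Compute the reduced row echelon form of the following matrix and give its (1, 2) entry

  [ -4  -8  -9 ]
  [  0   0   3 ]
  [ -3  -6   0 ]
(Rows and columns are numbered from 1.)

r1 ← -1/4·r1
  [  1   2  9/4 ]
  [  0   0    3 ]
  [ -3  -6    0 ]
r3 ← r3 + 3·r1
  [ 1  2   9/4 ]
  [ 0  0     3 ]
  [ 0  0  27/4 ]
r2 ← 1/3·r2
  [ 1  2   9/4 ]
  [ 0  0     1 ]
  [ 0  0  27/4 ]
r3 ← r3 − 27/4·r2
  [ 1  2  9/4 ]
  [ 0  0    1 ]
  [ 0  0    0 ]
r1 ← r1 − 9/4·r2
  [ 1  2  0 ]
  [ 0  0  1 ]
  [ 0  0  0 ]

2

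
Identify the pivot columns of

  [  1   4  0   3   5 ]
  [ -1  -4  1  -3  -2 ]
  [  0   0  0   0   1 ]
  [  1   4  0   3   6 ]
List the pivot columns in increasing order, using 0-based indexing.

R2 -> R2 + R1
  [ 1  4  0  3  5 ]
  [ 0  0  1  0  3 ]
  [ 0  0  0  0  1 ]
  [ 1  4  0  3  6 ]
R4 -> R4 − R1
  [ 1  4  0  3  5 ]
  [ 0  0  1  0  3 ]
  [ 0  0  0  0  1 ]
  [ 0  0  0  0  1 ]
R4 -> R4 − R3
  [ 1  4  0  3  5 ]
  [ 0  0  1  0  3 ]
  [ 0  0  0  0  1 ]
  [ 0  0  0  0  0 ]
R2 -> R2 − 3·R3
  [ 1  4  0  3  5 ]
  [ 0  0  1  0  0 ]
  [ 0  0  0  0  1 ]
  [ 0  0  0  0  0 ]
R1 -> R1 − 5·R3
  [ 1  4  0  3  0 ]
  [ 0  0  1  0  0 ]
  [ 0  0  0  0  1 ]
  [ 0  0  0  0  0 ]
Pivot columns are the columns containing a leading 1.

0, 2, 4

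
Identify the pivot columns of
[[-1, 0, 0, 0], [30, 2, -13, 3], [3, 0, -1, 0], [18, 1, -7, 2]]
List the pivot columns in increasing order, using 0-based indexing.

0, 1, 2, 3

R1 ← -1·R1
R2 ← R2 − 30·R1
R3 ← R3 − 3·R1
R4 ← R4 − 18·R1
R2 ← 1/2·R2
R4 ← R4 − R2
R3 ← -1·R3
R4 ← R4 + 1/2·R3
R4 ← 2·R4
R2 ← R2 − 3/2·R4
R2 ← R2 + 13/2·R3
Pivot columns are the columns containing a leading 1.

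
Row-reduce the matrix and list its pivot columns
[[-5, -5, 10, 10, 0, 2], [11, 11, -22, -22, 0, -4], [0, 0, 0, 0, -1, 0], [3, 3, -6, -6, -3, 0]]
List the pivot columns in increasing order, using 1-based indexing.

r1 → -1/5·r1
  [  1   1   -2   -2   0  -2/5 ]
  [ 11  11  -22  -22   0    -4 ]
  [  0   0    0    0  -1     0 ]
  [  3   3   -6   -6  -3     0 ]
r2 → r2 − 11·r1
  [ 1  1  -2  -2   0  -2/5 ]
  [ 0  0   0   0   0   2/5 ]
  [ 0  0   0   0  -1     0 ]
  [ 3  3  -6  -6  -3     0 ]
r4 → r4 − 3·r1
  [ 1  1  -2  -2   0  -2/5 ]
  [ 0  0   0   0   0   2/5 ]
  [ 0  0   0   0  -1     0 ]
  [ 0  0   0   0  -3   6/5 ]
r2 <-> r3
  [ 1  1  -2  -2   0  -2/5 ]
  [ 0  0   0   0  -1     0 ]
  [ 0  0   0   0   0   2/5 ]
  [ 0  0   0   0  -3   6/5 ]
r2 → -1·r2
  [ 1  1  -2  -2   0  -2/5 ]
  [ 0  0   0   0   1     0 ]
  [ 0  0   0   0   0   2/5 ]
  [ 0  0   0   0  -3   6/5 ]
r4 → r4 + 3·r2
  [ 1  1  -2  -2  0  -2/5 ]
  [ 0  0   0   0  1     0 ]
  [ 0  0   0   0  0   2/5 ]
  [ 0  0   0   0  0   6/5 ]
r3 → 5/2·r3
  [ 1  1  -2  -2  0  -2/5 ]
  [ 0  0   0   0  1     0 ]
  [ 0  0   0   0  0     1 ]
  [ 0  0   0   0  0   6/5 ]
r4 → r4 − 6/5·r3
  [ 1  1  -2  -2  0  -2/5 ]
  [ 0  0   0   0  1     0 ]
  [ 0  0   0   0  0     1 ]
  [ 0  0   0   0  0     0 ]
r1 → r1 + 2/5·r3
  [ 1  1  -2  -2  0  0 ]
  [ 0  0   0   0  1  0 ]
  [ 0  0   0   0  0  1 ]
  [ 0  0   0   0  0  0 ]
Pivot columns are the columns containing a leading 1.

1, 5, 6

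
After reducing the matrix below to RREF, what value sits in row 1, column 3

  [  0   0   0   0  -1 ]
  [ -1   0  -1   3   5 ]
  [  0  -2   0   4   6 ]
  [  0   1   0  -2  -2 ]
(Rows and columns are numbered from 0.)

-2

R1 <=> R2
  [ -1   0  -1   3   5 ]
  [  0   0   0   0  -1 ]
  [  0  -2   0   4   6 ]
  [  0   1   0  -2  -2 ]
R1 -> -1·R1
  [ 1   0  1  -3  -5 ]
  [ 0   0  0   0  -1 ]
  [ 0  -2  0   4   6 ]
  [ 0   1  0  -2  -2 ]
R2 <=> R3
  [ 1   0  1  -3  -5 ]
  [ 0  -2  0   4   6 ]
  [ 0   0  0   0  -1 ]
  [ 0   1  0  -2  -2 ]
R2 -> -1/2·R2
  [ 1  0  1  -3  -5 ]
  [ 0  1  0  -2  -3 ]
  [ 0  0  0   0  -1 ]
  [ 0  1  0  -2  -2 ]
R4 -> R4 − R2
  [ 1  0  1  -3  -5 ]
  [ 0  1  0  -2  -3 ]
  [ 0  0  0   0  -1 ]
  [ 0  0  0   0   1 ]
R3 -> -1·R3
  [ 1  0  1  -3  -5 ]
  [ 0  1  0  -2  -3 ]
  [ 0  0  0   0   1 ]
  [ 0  0  0   0   1 ]
R4 -> R4 − R3
  [ 1  0  1  -3  -5 ]
  [ 0  1  0  -2  -3 ]
  [ 0  0  0   0   1 ]
  [ 0  0  0   0   0 ]
R2 -> R2 + 3·R3
  [ 1  0  1  -3  -5 ]
  [ 0  1  0  -2   0 ]
  [ 0  0  0   0   1 ]
  [ 0  0  0   0   0 ]
R1 -> R1 + 5·R3
  [ 1  0  1  -3  0 ]
  [ 0  1  0  -2  0 ]
  [ 0  0  0   0  1 ]
  [ 0  0  0   0  0 ]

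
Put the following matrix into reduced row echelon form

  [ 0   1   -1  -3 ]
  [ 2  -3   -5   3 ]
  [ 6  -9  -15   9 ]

R1 <-> R2
  [ 2  -3   -5   3 ]
  [ 0   1   -1  -3 ]
  [ 6  -9  -15   9 ]
R1 -> 1/2·R1
  [ 1  -3/2  -5/2  3/2 ]
  [ 0     1    -1   -3 ]
  [ 6    -9   -15    9 ]
R3 -> R3 − 6·R1
  [ 1  -3/2  -5/2  3/2 ]
  [ 0     1    -1   -3 ]
  [ 0     0     0    0 ]
R1 -> R1 + 3/2·R2
  [ 1  0  -4  -3 ]
  [ 0  1  -1  -3 ]
  [ 0  0   0   0 ]

[[1, 0, -4, -3], [0, 1, -1, -3], [0, 0, 0, 0]]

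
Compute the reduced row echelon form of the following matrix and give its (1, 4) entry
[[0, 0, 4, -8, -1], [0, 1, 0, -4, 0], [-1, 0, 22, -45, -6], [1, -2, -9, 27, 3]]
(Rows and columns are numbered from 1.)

1

r1 ↔ r3
  [ -1   0  22  -45  -6 ]
  [  0   1   0   -4   0 ]
  [  0   0   4   -8  -1 ]
  [  1  -2  -9   27   3 ]
r1 -> -1·r1
  [ 1   0  -22  45   6 ]
  [ 0   1    0  -4   0 ]
  [ 0   0    4  -8  -1 ]
  [ 1  -2   -9  27   3 ]
r4 -> r4 − r1
  [ 1   0  -22   45   6 ]
  [ 0   1    0   -4   0 ]
  [ 0   0    4   -8  -1 ]
  [ 0  -2   13  -18  -3 ]
r4 -> r4 + 2·r2
  [ 1  0  -22   45   6 ]
  [ 0  1    0   -4   0 ]
  [ 0  0    4   -8  -1 ]
  [ 0  0   13  -26  -3 ]
r3 -> 1/4·r3
  [ 1  0  -22   45     6 ]
  [ 0  1    0   -4     0 ]
  [ 0  0    1   -2  -1/4 ]
  [ 0  0   13  -26    -3 ]
r4 -> r4 − 13·r3
  [ 1  0  -22  45     6 ]
  [ 0  1    0  -4     0 ]
  [ 0  0    1  -2  -1/4 ]
  [ 0  0    0   0   1/4 ]
r4 -> 4·r4
  [ 1  0  -22  45     6 ]
  [ 0  1    0  -4     0 ]
  [ 0  0    1  -2  -1/4 ]
  [ 0  0    0   0     1 ]
r3 -> r3 + 1/4·r4
  [ 1  0  -22  45  6 ]
  [ 0  1    0  -4  0 ]
  [ 0  0    1  -2  0 ]
  [ 0  0    0   0  1 ]
r1 -> r1 − 6·r4
  [ 1  0  -22  45  0 ]
  [ 0  1    0  -4  0 ]
  [ 0  0    1  -2  0 ]
  [ 0  0    0   0  1 ]
r1 -> r1 + 22·r3
  [ 1  0  0   1  0 ]
  [ 0  1  0  -4  0 ]
  [ 0  0  1  -2  0 ]
  [ 0  0  0   0  1 ]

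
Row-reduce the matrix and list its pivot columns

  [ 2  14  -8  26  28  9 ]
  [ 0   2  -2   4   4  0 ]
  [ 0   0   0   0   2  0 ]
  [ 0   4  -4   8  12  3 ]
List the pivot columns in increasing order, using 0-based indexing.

R1 -> 1/2·R1
  [ 1  7  -4  13  14  9/2 ]
  [ 0  2  -2   4   4    0 ]
  [ 0  0   0   0   2    0 ]
  [ 0  4  -4   8  12    3 ]
R2 -> 1/2·R2
  [ 1  7  -4  13  14  9/2 ]
  [ 0  1  -1   2   2    0 ]
  [ 0  0   0   0   2    0 ]
  [ 0  4  -4   8  12    3 ]
R4 -> R4 − 4·R2
  [ 1  7  -4  13  14  9/2 ]
  [ 0  1  -1   2   2    0 ]
  [ 0  0   0   0   2    0 ]
  [ 0  0   0   0   4    3 ]
R3 -> 1/2·R3
  [ 1  7  -4  13  14  9/2 ]
  [ 0  1  -1   2   2    0 ]
  [ 0  0   0   0   1    0 ]
  [ 0  0   0   0   4    3 ]
R4 -> R4 − 4·R3
  [ 1  7  -4  13  14  9/2 ]
  [ 0  1  -1   2   2    0 ]
  [ 0  0   0   0   1    0 ]
  [ 0  0   0   0   0    3 ]
R4 -> 1/3·R4
  [ 1  7  -4  13  14  9/2 ]
  [ 0  1  -1   2   2    0 ]
  [ 0  0   0   0   1    0 ]
  [ 0  0   0   0   0    1 ]
R1 -> R1 − 9/2·R4
  [ 1  7  -4  13  14  0 ]
  [ 0  1  -1   2   2  0 ]
  [ 0  0   0   0   1  0 ]
  [ 0  0   0   0   0  1 ]
R2 -> R2 − 2·R3
  [ 1  7  -4  13  14  0 ]
  [ 0  1  -1   2   0  0 ]
  [ 0  0   0   0   1  0 ]
  [ 0  0   0   0   0  1 ]
R1 -> R1 − 14·R3
  [ 1  7  -4  13  0  0 ]
  [ 0  1  -1   2  0  0 ]
  [ 0  0   0   0  1  0 ]
  [ 0  0   0   0  0  1 ]
R1 -> R1 − 7·R2
  [ 1  0   3  -1  0  0 ]
  [ 0  1  -1   2  0  0 ]
  [ 0  0   0   0  1  0 ]
  [ 0  0   0   0  0  1 ]
Pivot columns are the columns containing a leading 1.

0, 1, 4, 5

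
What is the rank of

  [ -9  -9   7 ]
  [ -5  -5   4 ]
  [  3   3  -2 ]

rank = 2

R1 := -1/9·R1
R2 := R2 + 5·R1
R3 := R3 − 3·R1
R2 := 9·R2
R3 := R3 − 1/3·R2
R1 := R1 + 7/9·R2
The reduced form has 2 nonzero rows.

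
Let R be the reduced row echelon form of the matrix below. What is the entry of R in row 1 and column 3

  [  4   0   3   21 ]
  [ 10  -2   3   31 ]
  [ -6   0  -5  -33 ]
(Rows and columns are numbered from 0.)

4

Multiply R1 by 1/4.
  [  1   0  3/4  21/4 ]
  [ 10  -2    3    31 ]
  [ -6   0   -5   -33 ]
Subtract 10 times R1 from R2.
  [  1   0   3/4   21/4 ]
  [  0  -2  -9/2  -43/2 ]
  [ -6   0    -5    -33 ]
Add 6 times R1 to R3.
  [ 1   0   3/4   21/4 ]
  [ 0  -2  -9/2  -43/2 ]
  [ 0   0  -1/2   -3/2 ]
Multiply R2 by -1/2.
  [ 1  0   3/4  21/4 ]
  [ 0  1   9/4  43/4 ]
  [ 0  0  -1/2  -3/2 ]
Multiply R3 by -2.
  [ 1  0  3/4  21/4 ]
  [ 0  1  9/4  43/4 ]
  [ 0  0    1     3 ]
Subtract 9/4 times R3 from R2.
  [ 1  0  3/4  21/4 ]
  [ 0  1    0     4 ]
  [ 0  0    1     3 ]
Subtract 3/4 times R3 from R1.
  [ 1  0  0  3 ]
  [ 0  1  0  4 ]
  [ 0  0  1  3 ]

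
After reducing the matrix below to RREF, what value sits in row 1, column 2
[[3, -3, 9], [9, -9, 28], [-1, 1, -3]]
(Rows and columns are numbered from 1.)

-1

R1 ← 1/3·R1
  [  1  -1   3 ]
  [  9  -9  28 ]
  [ -1   1  -3 ]
R2 ← R2 − 9·R1
  [  1  -1   3 ]
  [  0   0   1 ]
  [ -1   1  -3 ]
R3 ← R3 + R1
  [ 1  -1  3 ]
  [ 0   0  1 ]
  [ 0   0  0 ]
R1 ← R1 − 3·R2
  [ 1  -1  0 ]
  [ 0   0  1 ]
  [ 0   0  0 ]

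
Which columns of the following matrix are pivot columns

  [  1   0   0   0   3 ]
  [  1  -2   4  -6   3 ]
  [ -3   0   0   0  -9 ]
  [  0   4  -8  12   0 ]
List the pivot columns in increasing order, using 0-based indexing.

0, 1

ρ2 := ρ2 − ρ1
  [  1   0   0   0   3 ]
  [  0  -2   4  -6   0 ]
  [ -3   0   0   0  -9 ]
  [  0   4  -8  12   0 ]
ρ3 := ρ3 + 3·ρ1
  [ 1   0   0   0  3 ]
  [ 0  -2   4  -6  0 ]
  [ 0   0   0   0  0 ]
  [ 0   4  -8  12  0 ]
ρ2 := -1/2·ρ2
  [ 1  0   0   0  3 ]
  [ 0  1  -2   3  0 ]
  [ 0  0   0   0  0 ]
  [ 0  4  -8  12  0 ]
ρ4 := ρ4 − 4·ρ2
  [ 1  0   0  0  3 ]
  [ 0  1  -2  3  0 ]
  [ 0  0   0  0  0 ]
  [ 0  0   0  0  0 ]
Pivot columns are the columns containing a leading 1.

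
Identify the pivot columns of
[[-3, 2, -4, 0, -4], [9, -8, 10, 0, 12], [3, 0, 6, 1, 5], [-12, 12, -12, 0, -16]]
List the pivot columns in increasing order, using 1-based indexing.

R1 → -1/3·R1
  [   1  -2/3  4/3  0  4/3 ]
  [   9    -8   10  0   12 ]
  [   3     0    6  1    5 ]
  [ -12    12  -12  0  -16 ]
R2 → R2 − 9·R1
  [   1  -2/3  4/3  0  4/3 ]
  [   0    -2   -2  0    0 ]
  [   3     0    6  1    5 ]
  [ -12    12  -12  0  -16 ]
R3 → R3 − 3·R1
  [   1  -2/3  4/3  0  4/3 ]
  [   0    -2   -2  0    0 ]
  [   0     2    2  1    1 ]
  [ -12    12  -12  0  -16 ]
R4 → R4 + 12·R1
  [ 1  -2/3  4/3  0  4/3 ]
  [ 0    -2   -2  0    0 ]
  [ 0     2    2  1    1 ]
  [ 0     4    4  0    0 ]
R2 → -1/2·R2
  [ 1  -2/3  4/3  0  4/3 ]
  [ 0     1    1  0    0 ]
  [ 0     2    2  1    1 ]
  [ 0     4    4  0    0 ]
R3 → R3 − 2·R2
  [ 1  -2/3  4/3  0  4/3 ]
  [ 0     1    1  0    0 ]
  [ 0     0    0  1    1 ]
  [ 0     4    4  0    0 ]
R4 → R4 − 4·R2
  [ 1  -2/3  4/3  0  4/3 ]
  [ 0     1    1  0    0 ]
  [ 0     0    0  1    1 ]
  [ 0     0    0  0    0 ]
R1 → R1 + 2/3·R2
  [ 1  0  2  0  4/3 ]
  [ 0  1  1  0    0 ]
  [ 0  0  0  1    1 ]
  [ 0  0  0  0    0 ]
Pivot columns are the columns containing a leading 1.

1, 2, 4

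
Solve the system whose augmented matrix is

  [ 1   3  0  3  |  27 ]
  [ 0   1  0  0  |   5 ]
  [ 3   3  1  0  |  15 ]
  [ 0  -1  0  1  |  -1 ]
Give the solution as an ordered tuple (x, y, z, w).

(0, 5, 0, 4)

ρ3 ← ρ3 − 3·ρ1
  [ 1   3  0   3  |   27 ]
  [ 0   1  0   0  |    5 ]
  [ 0  -6  1  -9  |  -66 ]
  [ 0  -1  0   1  |   -1 ]
ρ3 ← ρ3 + 6·ρ2
  [ 1   3  0   3  |   27 ]
  [ 0   1  0   0  |    5 ]
  [ 0   0  1  -9  |  -36 ]
  [ 0  -1  0   1  |   -1 ]
ρ4 ← ρ4 + ρ2
  [ 1  3  0   3  |   27 ]
  [ 0  1  0   0  |    5 ]
  [ 0  0  1  -9  |  -36 ]
  [ 0  0  0   1  |    4 ]
ρ3 ← ρ3 + 9·ρ4
  [ 1  3  0  3  |  27 ]
  [ 0  1  0  0  |   5 ]
  [ 0  0  1  0  |   0 ]
  [ 0  0  0  1  |   4 ]
ρ1 ← ρ1 − 3·ρ4
  [ 1  3  0  0  |  15 ]
  [ 0  1  0  0  |   5 ]
  [ 0  0  1  0  |   0 ]
  [ 0  0  0  1  |   4 ]
ρ1 ← ρ1 − 3·ρ2
  [ 1  0  0  0  |  0 ]
  [ 0  1  0  0  |  5 ]
  [ 0  0  1  0  |  0 ]
  [ 0  0  0  1  |  4 ]
Reading off the last column: x = 0, y = 5, z = 0, w = 4.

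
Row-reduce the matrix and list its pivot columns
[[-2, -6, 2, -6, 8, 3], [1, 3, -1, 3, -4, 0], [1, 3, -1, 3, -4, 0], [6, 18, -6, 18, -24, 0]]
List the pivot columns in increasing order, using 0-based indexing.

ρ1 ← -1/2·ρ1
  [ 1   3  -1   3   -4  -3/2 ]
  [ 1   3  -1   3   -4     0 ]
  [ 1   3  -1   3   -4     0 ]
  [ 6  18  -6  18  -24     0 ]
ρ2 ← ρ2 − ρ1
  [ 1   3  -1   3   -4  -3/2 ]
  [ 0   0   0   0    0   3/2 ]
  [ 1   3  -1   3   -4     0 ]
  [ 6  18  -6  18  -24     0 ]
ρ3 ← ρ3 − ρ1
  [ 1   3  -1   3   -4  -3/2 ]
  [ 0   0   0   0    0   3/2 ]
  [ 0   0   0   0    0   3/2 ]
  [ 6  18  -6  18  -24     0 ]
ρ4 ← ρ4 − 6·ρ1
  [ 1  3  -1  3  -4  -3/2 ]
  [ 0  0   0  0   0   3/2 ]
  [ 0  0   0  0   0   3/2 ]
  [ 0  0   0  0   0     9 ]
ρ2 ← 2/3·ρ2
  [ 1  3  -1  3  -4  -3/2 ]
  [ 0  0   0  0   0     1 ]
  [ 0  0   0  0   0   3/2 ]
  [ 0  0   0  0   0     9 ]
ρ3 ← ρ3 − 3/2·ρ2
  [ 1  3  -1  3  -4  -3/2 ]
  [ 0  0   0  0   0     1 ]
  [ 0  0   0  0   0     0 ]
  [ 0  0   0  0   0     9 ]
ρ4 ← ρ4 − 9·ρ2
  [ 1  3  -1  3  -4  -3/2 ]
  [ 0  0   0  0   0     1 ]
  [ 0  0   0  0   0     0 ]
  [ 0  0   0  0   0     0 ]
ρ1 ← ρ1 + 3/2·ρ2
  [ 1  3  -1  3  -4  0 ]
  [ 0  0   0  0   0  1 ]
  [ 0  0   0  0   0  0 ]
  [ 0  0   0  0   0  0 ]
Pivot columns are the columns containing a leading 1.

0, 5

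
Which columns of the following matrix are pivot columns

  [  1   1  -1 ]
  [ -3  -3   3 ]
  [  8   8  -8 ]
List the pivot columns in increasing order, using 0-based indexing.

Add 3 times R1 to R2.
  [ 1  1  -1 ]
  [ 0  0   0 ]
  [ 8  8  -8 ]
Subtract 8 times R1 from R3.
  [ 1  1  -1 ]
  [ 0  0   0 ]
  [ 0  0   0 ]
Pivot columns are the columns containing a leading 1.

0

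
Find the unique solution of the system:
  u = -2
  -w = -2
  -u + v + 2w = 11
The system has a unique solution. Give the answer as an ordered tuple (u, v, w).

(-2, 5, 2)

Form the augmented matrix and row-reduce:
  [  1  0   0  |  -2 ]
  [  0  0  -1  |  -2 ]
  [ -1  1   2  |  11 ]
R3 := R3 + R1
  [ 1  0   0  |  -2 ]
  [ 0  0  -1  |  -2 ]
  [ 0  1   2  |   9 ]
R2 <-> R3
  [ 1  0   0  |  -2 ]
  [ 0  1   2  |   9 ]
  [ 0  0  -1  |  -2 ]
R3 := -1·R3
  [ 1  0  0  |  -2 ]
  [ 0  1  2  |   9 ]
  [ 0  0  1  |   2 ]
R2 := R2 − 2·R3
  [ 1  0  0  |  -2 ]
  [ 0  1  0  |   5 ]
  [ 0  0  1  |   2 ]
Reading off the last column: u = -2, v = 5, w = 2.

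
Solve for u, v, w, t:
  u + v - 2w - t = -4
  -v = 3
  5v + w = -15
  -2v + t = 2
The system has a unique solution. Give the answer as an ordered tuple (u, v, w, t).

Form the augmented matrix and row-reduce:
  [ 1   1  -2  -1  |   -4 ]
  [ 0  -1   0   0  |    3 ]
  [ 0   5   1   0  |  -15 ]
  [ 0  -2   0   1  |    2 ]
Multiply R2 by -1.
  [ 1   1  -2  -1  |   -4 ]
  [ 0   1   0   0  |   -3 ]
  [ 0   5   1   0  |  -15 ]
  [ 0  -2   0   1  |    2 ]
Subtract 5 times R2 from R3.
  [ 1   1  -2  -1  |  -4 ]
  [ 0   1   0   0  |  -3 ]
  [ 0   0   1   0  |   0 ]
  [ 0  -2   0   1  |   2 ]
Add 2 times R2 to R4.
  [ 1  1  -2  -1  |  -4 ]
  [ 0  1   0   0  |  -3 ]
  [ 0  0   1   0  |   0 ]
  [ 0  0   0   1  |  -4 ]
Add R4 to R1.
  [ 1  1  -2  0  |  -8 ]
  [ 0  1   0  0  |  -3 ]
  [ 0  0   1  0  |   0 ]
  [ 0  0   0  1  |  -4 ]
Add 2 times R3 to R1.
  [ 1  1  0  0  |  -8 ]
  [ 0  1  0  0  |  -3 ]
  [ 0  0  1  0  |   0 ]
  [ 0  0  0  1  |  -4 ]
Subtract R2 from R1.
  [ 1  0  0  0  |  -5 ]
  [ 0  1  0  0  |  -3 ]
  [ 0  0  1  0  |   0 ]
  [ 0  0  0  1  |  -4 ]
Reading off the last column: u = -5, v = -3, w = 0, t = -4.

(-5, -3, 0, -4)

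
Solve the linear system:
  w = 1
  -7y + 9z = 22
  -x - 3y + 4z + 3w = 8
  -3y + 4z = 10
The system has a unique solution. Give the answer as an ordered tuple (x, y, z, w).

Form the augmented matrix and row-reduce:
  [  0   0  0  1  |   1 ]
  [  0  -7  9  0  |  22 ]
  [ -1  -3  4  3  |   8 ]
  [  0  -3  4  0  |  10 ]
R1 <=> R3
  [ -1  -3  4  3  |   8 ]
  [  0  -7  9  0  |  22 ]
  [  0   0  0  1  |   1 ]
  [  0  -3  4  0  |  10 ]
R1 ← -1·R1
  [ 1   3  -4  -3  |  -8 ]
  [ 0  -7   9   0  |  22 ]
  [ 0   0   0   1  |   1 ]
  [ 0  -3   4   0  |  10 ]
R2 ← -1/7·R2
  [ 1   3    -4  -3  |     -8 ]
  [ 0   1  -9/7   0  |  -22/7 ]
  [ 0   0     0   1  |      1 ]
  [ 0  -3     4   0  |     10 ]
R4 ← R4 + 3·R2
  [ 1  3    -4  -3  |     -8 ]
  [ 0  1  -9/7   0  |  -22/7 ]
  [ 0  0     0   1  |      1 ]
  [ 0  0   1/7   0  |    4/7 ]
R3 <=> R4
  [ 1  3    -4  -3  |     -8 ]
  [ 0  1  -9/7   0  |  -22/7 ]
  [ 0  0   1/7   0  |    4/7 ]
  [ 0  0     0   1  |      1 ]
R3 ← 7·R3
  [ 1  3    -4  -3  |     -8 ]
  [ 0  1  -9/7   0  |  -22/7 ]
  [ 0  0     1   0  |      4 ]
  [ 0  0     0   1  |      1 ]
R1 ← R1 + 3·R4
  [ 1  3    -4  0  |     -5 ]
  [ 0  1  -9/7  0  |  -22/7 ]
  [ 0  0     1  0  |      4 ]
  [ 0  0     0  1  |      1 ]
R2 ← R2 + 9/7·R3
  [ 1  3  -4  0  |  -5 ]
  [ 0  1   0  0  |   2 ]
  [ 0  0   1  0  |   4 ]
  [ 0  0   0  1  |   1 ]
R1 ← R1 + 4·R3
  [ 1  3  0  0  |  11 ]
  [ 0  1  0  0  |   2 ]
  [ 0  0  1  0  |   4 ]
  [ 0  0  0  1  |   1 ]
R1 ← R1 − 3·R2
  [ 1  0  0  0  |  5 ]
  [ 0  1  0  0  |  2 ]
  [ 0  0  1  0  |  4 ]
  [ 0  0  0  1  |  1 ]
Reading off the last column: x = 5, y = 2, z = 4, w = 1.

(5, 2, 4, 1)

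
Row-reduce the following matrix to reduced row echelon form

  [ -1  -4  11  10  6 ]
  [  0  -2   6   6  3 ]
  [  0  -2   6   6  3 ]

[[1, 0, 1, 2, 0], [0, 1, -3, -3, -3/2], [0, 0, 0, 0, 0]]

R1 -> -1·R1
R2 -> -1/2·R2
R3 -> R3 + 2·R2
R1 -> R1 − 4·R2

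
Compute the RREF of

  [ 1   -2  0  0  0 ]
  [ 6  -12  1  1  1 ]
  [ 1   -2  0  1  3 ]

[[1, -2, 0, 0, 0], [0, 0, 1, 0, -2], [0, 0, 0, 1, 3]]

r2 -> r2 − 6·r1
  [ 1  -2  0  0  0 ]
  [ 0   0  1  1  1 ]
  [ 1  -2  0  1  3 ]
r3 -> r3 − r1
  [ 1  -2  0  0  0 ]
  [ 0   0  1  1  1 ]
  [ 0   0  0  1  3 ]
r2 -> r2 − r3
  [ 1  -2  0  0   0 ]
  [ 0   0  1  0  -2 ]
  [ 0   0  0  1   3 ]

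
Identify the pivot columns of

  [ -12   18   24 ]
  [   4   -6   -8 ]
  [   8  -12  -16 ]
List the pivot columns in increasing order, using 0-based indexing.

ρ1 -> -1/12·ρ1
  [ 1  -3/2   -2 ]
  [ 4    -6   -8 ]
  [ 8   -12  -16 ]
ρ2 -> ρ2 − 4·ρ1
  [ 1  -3/2   -2 ]
  [ 0     0    0 ]
  [ 8   -12  -16 ]
ρ3 -> ρ3 − 8·ρ1
  [ 1  -3/2  -2 ]
  [ 0     0   0 ]
  [ 0     0   0 ]
Pivot columns are the columns containing a leading 1.

0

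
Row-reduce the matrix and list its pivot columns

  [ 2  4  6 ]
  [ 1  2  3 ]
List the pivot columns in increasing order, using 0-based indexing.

ρ1 → 1/2·ρ1
  [ 1  2  3 ]
  [ 1  2  3 ]
ρ2 → ρ2 − ρ1
  [ 1  2  3 ]
  [ 0  0  0 ]
Pivot columns are the columns containing a leading 1.

0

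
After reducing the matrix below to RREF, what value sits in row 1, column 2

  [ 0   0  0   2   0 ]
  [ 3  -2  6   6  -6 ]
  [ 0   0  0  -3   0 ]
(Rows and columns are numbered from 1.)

r1 <=> r2
  [ 3  -2  6   6  -6 ]
  [ 0   0  0   2   0 ]
  [ 0   0  0  -3   0 ]
r1 := 1/3·r1
  [ 1  -2/3  2   2  -2 ]
  [ 0     0  0   2   0 ]
  [ 0     0  0  -3   0 ]
r2 := 1/2·r2
  [ 1  -2/3  2   2  -2 ]
  [ 0     0  0   1   0 ]
  [ 0     0  0  -3   0 ]
r3 := r3 + 3·r2
  [ 1  -2/3  2  2  -2 ]
  [ 0     0  0  1   0 ]
  [ 0     0  0  0   0 ]
r1 := r1 − 2·r2
  [ 1  -2/3  2  0  -2 ]
  [ 0     0  0  1   0 ]
  [ 0     0  0  0   0 ]

-2/3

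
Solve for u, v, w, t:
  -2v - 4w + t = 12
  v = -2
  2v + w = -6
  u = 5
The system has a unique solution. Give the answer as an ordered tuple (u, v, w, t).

(5, -2, -2, 0)

Form the augmented matrix and row-reduce:
  [ 0  -2  -4  1  |  12 ]
  [ 0   1   0  0  |  -2 ]
  [ 0   2   1  0  |  -6 ]
  [ 1   0   0  0  |   5 ]
R1 ↔ R4
  [ 1   0   0  0  |   5 ]
  [ 0   1   0  0  |  -2 ]
  [ 0   2   1  0  |  -6 ]
  [ 0  -2  -4  1  |  12 ]
R3 := R3 − 2·R2
  [ 1   0   0  0  |   5 ]
  [ 0   1   0  0  |  -2 ]
  [ 0   0   1  0  |  -2 ]
  [ 0  -2  -4  1  |  12 ]
R4 := R4 + 2·R2
  [ 1  0   0  0  |   5 ]
  [ 0  1   0  0  |  -2 ]
  [ 0  0   1  0  |  -2 ]
  [ 0  0  -4  1  |   8 ]
R4 := R4 + 4·R3
  [ 1  0  0  0  |   5 ]
  [ 0  1  0  0  |  -2 ]
  [ 0  0  1  0  |  -2 ]
  [ 0  0  0  1  |   0 ]
Reading off the last column: u = 5, v = -2, w = -2, t = 0.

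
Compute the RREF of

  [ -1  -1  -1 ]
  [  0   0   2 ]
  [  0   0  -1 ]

r1 → -1·r1
  [ 1  1   1 ]
  [ 0  0   2 ]
  [ 0  0  -1 ]
r2 → 1/2·r2
  [ 1  1   1 ]
  [ 0  0   1 ]
  [ 0  0  -1 ]
r3 → r3 + r2
  [ 1  1  1 ]
  [ 0  0  1 ]
  [ 0  0  0 ]
r1 → r1 − r2
  [ 1  1  0 ]
  [ 0  0  1 ]
  [ 0  0  0 ]

[[1, 1, 0], [0, 0, 1], [0, 0, 0]]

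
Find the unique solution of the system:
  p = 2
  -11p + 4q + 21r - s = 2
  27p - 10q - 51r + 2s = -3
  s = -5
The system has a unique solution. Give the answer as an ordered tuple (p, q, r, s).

(2, 3, 1/3, -5)

Form the augmented matrix and row-reduce:
  [   1    0    0   0  |   2 ]
  [ -11    4   21  -1  |   2 ]
  [  27  -10  -51   2  |  -3 ]
  [   0    0    0   1  |  -5 ]
Add 11 times r1 to r2.
  [  1    0    0   0  |   2 ]
  [  0    4   21  -1  |  24 ]
  [ 27  -10  -51   2  |  -3 ]
  [  0    0    0   1  |  -5 ]
Subtract 27 times r1 from r3.
  [ 1    0    0   0  |    2 ]
  [ 0    4   21  -1  |   24 ]
  [ 0  -10  -51   2  |  -57 ]
  [ 0    0    0   1  |   -5 ]
Multiply r2 by 1/4.
  [ 1    0     0     0  |    2 ]
  [ 0    1  21/4  -1/4  |    6 ]
  [ 0  -10   -51     2  |  -57 ]
  [ 0    0     0     1  |   -5 ]
Add 10 times r2 to r3.
  [ 1  0     0     0  |   2 ]
  [ 0  1  21/4  -1/4  |   6 ]
  [ 0  0   3/2  -1/2  |   3 ]
  [ 0  0     0     1  |  -5 ]
Multiply r3 by 2/3.
  [ 1  0     0     0  |   2 ]
  [ 0  1  21/4  -1/4  |   6 ]
  [ 0  0     1  -1/3  |   2 ]
  [ 0  0     0     1  |  -5 ]
Add 1/3 times r4 to r3.
  [ 1  0     0     0  |    2 ]
  [ 0  1  21/4  -1/4  |    6 ]
  [ 0  0     1     0  |  1/3 ]
  [ 0  0     0     1  |   -5 ]
Add 1/4 times r4 to r2.
  [ 1  0     0  0  |     2 ]
  [ 0  1  21/4  0  |  19/4 ]
  [ 0  0     1  0  |   1/3 ]
  [ 0  0     0  1  |    -5 ]
Subtract 21/4 times r3 from r2.
  [ 1  0  0  0  |    2 ]
  [ 0  1  0  0  |    3 ]
  [ 0  0  1  0  |  1/3 ]
  [ 0  0  0  1  |   -5 ]
Reading off the last column: p = 2, q = 3, r = 1/3, s = -5.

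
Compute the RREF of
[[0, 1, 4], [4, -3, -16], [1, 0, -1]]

[[1, 0, -1], [0, 1, 4], [0, 0, 0]]

R1 <-> R2
  [ 4  -3  -16 ]
  [ 0   1    4 ]
  [ 1   0   -1 ]
R1 := 1/4·R1
  [ 1  -3/4  -4 ]
  [ 0     1   4 ]
  [ 1     0  -1 ]
R3 := R3 − R1
  [ 1  -3/4  -4 ]
  [ 0     1   4 ]
  [ 0   3/4   3 ]
R3 := R3 − 3/4·R2
  [ 1  -3/4  -4 ]
  [ 0     1   4 ]
  [ 0     0   0 ]
R1 := R1 + 3/4·R2
  [ 1  0  -1 ]
  [ 0  1   4 ]
  [ 0  0   0 ]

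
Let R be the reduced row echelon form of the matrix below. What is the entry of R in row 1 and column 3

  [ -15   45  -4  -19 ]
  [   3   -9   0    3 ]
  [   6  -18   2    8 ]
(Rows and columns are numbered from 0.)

1

Multiply r1 by -1/15.
  [ 1   -3  4/15  19/15 ]
  [ 3   -9     0      3 ]
  [ 6  -18     2      8 ]
Subtract 3 times r1 from r2.
  [ 1   -3  4/15  19/15 ]
  [ 0    0  -4/5   -4/5 ]
  [ 6  -18     2      8 ]
Subtract 6 times r1 from r3.
  [ 1  -3  4/15  19/15 ]
  [ 0   0  -4/5   -4/5 ]
  [ 0   0   2/5    2/5 ]
Multiply r2 by -5/4.
  [ 1  -3  4/15  19/15 ]
  [ 0   0     1      1 ]
  [ 0   0   2/5    2/5 ]
Subtract 2/5 times r2 from r3.
  [ 1  -3  4/15  19/15 ]
  [ 0   0     1      1 ]
  [ 0   0     0      0 ]
Subtract 4/15 times r2 from r1.
  [ 1  -3  0  1 ]
  [ 0   0  1  1 ]
  [ 0   0  0  0 ]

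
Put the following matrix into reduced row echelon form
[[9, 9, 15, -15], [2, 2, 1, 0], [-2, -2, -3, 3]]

r1 ← 1/9·r1
  [  1   1  5/3  -5/3 ]
  [  2   2    1     0 ]
  [ -2  -2   -3     3 ]
r2 ← r2 − 2·r1
  [  1   1   5/3  -5/3 ]
  [  0   0  -7/3  10/3 ]
  [ -2  -2    -3     3 ]
r3 ← r3 + 2·r1
  [ 1  1   5/3  -5/3 ]
  [ 0  0  -7/3  10/3 ]
  [ 0  0   1/3  -1/3 ]
r2 ← -3/7·r2
  [ 1  1  5/3   -5/3 ]
  [ 0  0    1  -10/7 ]
  [ 0  0  1/3   -1/3 ]
r3 ← r3 − 1/3·r2
  [ 1  1  5/3   -5/3 ]
  [ 0  0    1  -10/7 ]
  [ 0  0    0    1/7 ]
r3 ← 7·r3
  [ 1  1  5/3   -5/3 ]
  [ 0  0    1  -10/7 ]
  [ 0  0    0      1 ]
r2 ← r2 + 10/7·r3
  [ 1  1  5/3  -5/3 ]
  [ 0  0    1     0 ]
  [ 0  0    0     1 ]
r1 ← r1 + 5/3·r3
  [ 1  1  5/3  0 ]
  [ 0  0    1  0 ]
  [ 0  0    0  1 ]
r1 ← r1 − 5/3·r2
  [ 1  1  0  0 ]
  [ 0  0  1  0 ]
  [ 0  0  0  1 ]

[[1, 1, 0, 0], [0, 0, 1, 0], [0, 0, 0, 1]]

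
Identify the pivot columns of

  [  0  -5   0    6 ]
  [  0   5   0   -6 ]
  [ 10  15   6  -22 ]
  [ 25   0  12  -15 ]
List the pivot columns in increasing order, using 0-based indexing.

0, 1, 2

ρ1 <=> ρ3
  [ 10  15   6  -22 ]
  [  0   5   0   -6 ]
  [  0  -5   0    6 ]
  [ 25   0  12  -15 ]
ρ1 → 1/10·ρ1
  [  1  3/2  3/5  -11/5 ]
  [  0    5    0     -6 ]
  [  0   -5    0      6 ]
  [ 25    0   12    -15 ]
ρ4 → ρ4 − 25·ρ1
  [ 1    3/2  3/5  -11/5 ]
  [ 0      5    0     -6 ]
  [ 0     -5    0      6 ]
  [ 0  -75/2   -3     40 ]
ρ2 → 1/5·ρ2
  [ 1    3/2  3/5  -11/5 ]
  [ 0      1    0   -6/5 ]
  [ 0     -5    0      6 ]
  [ 0  -75/2   -3     40 ]
ρ3 → ρ3 + 5·ρ2
  [ 1    3/2  3/5  -11/5 ]
  [ 0      1    0   -6/5 ]
  [ 0      0    0      0 ]
  [ 0  -75/2   -3     40 ]
ρ4 → ρ4 + 75/2·ρ2
  [ 1  3/2  3/5  -11/5 ]
  [ 0    1    0   -6/5 ]
  [ 0    0    0      0 ]
  [ 0    0   -3     -5 ]
ρ3 <=> ρ4
  [ 1  3/2  3/5  -11/5 ]
  [ 0    1    0   -6/5 ]
  [ 0    0   -3     -5 ]
  [ 0    0    0      0 ]
ρ3 → -1/3·ρ3
  [ 1  3/2  3/5  -11/5 ]
  [ 0    1    0   -6/5 ]
  [ 0    0    1    5/3 ]
  [ 0    0    0      0 ]
ρ1 → ρ1 − 3/5·ρ3
  [ 1  3/2  0  -16/5 ]
  [ 0    1  0   -6/5 ]
  [ 0    0  1    5/3 ]
  [ 0    0  0      0 ]
ρ1 → ρ1 − 3/2·ρ2
  [ 1  0  0  -7/5 ]
  [ 0  1  0  -6/5 ]
  [ 0  0  1   5/3 ]
  [ 0  0  0     0 ]
Pivot columns are the columns containing a leading 1.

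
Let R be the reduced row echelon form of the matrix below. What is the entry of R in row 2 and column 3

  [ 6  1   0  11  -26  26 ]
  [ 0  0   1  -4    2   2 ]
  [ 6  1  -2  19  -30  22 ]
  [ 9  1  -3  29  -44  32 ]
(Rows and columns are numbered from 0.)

r1 := 1/6·r1
  [ 1  1/6   0  11/6  -13/3  13/3 ]
  [ 0    0   1    -4      2     2 ]
  [ 6    1  -2    19    -30    22 ]
  [ 9    1  -3    29    -44    32 ]
r3 := r3 − 6·r1
  [ 1  1/6   0  11/6  -13/3  13/3 ]
  [ 0    0   1    -4      2     2 ]
  [ 0    0  -2     8     -4    -4 ]
  [ 9    1  -3    29    -44    32 ]
r4 := r4 − 9·r1
  [ 1   1/6   0  11/6  -13/3  13/3 ]
  [ 0     0   1    -4      2     2 ]
  [ 0     0  -2     8     -4    -4 ]
  [ 0  -1/2  -3  25/2     -5    -7 ]
r2 ↔ r4
  [ 1   1/6   0  11/6  -13/3  13/3 ]
  [ 0  -1/2  -3  25/2     -5    -7 ]
  [ 0     0  -2     8     -4    -4 ]
  [ 0     0   1    -4      2     2 ]
r2 := -2·r2
  [ 1  1/6   0  11/6  -13/3  13/3 ]
  [ 0    1   6   -25     10    14 ]
  [ 0    0  -2     8     -4    -4 ]
  [ 0    0   1    -4      2     2 ]
r3 := -1/2·r3
  [ 1  1/6  0  11/6  -13/3  13/3 ]
  [ 0    1  6   -25     10    14 ]
  [ 0    0  1    -4      2     2 ]
  [ 0    0  1    -4      2     2 ]
r4 := r4 − r3
  [ 1  1/6  0  11/6  -13/3  13/3 ]
  [ 0    1  6   -25     10    14 ]
  [ 0    0  1    -4      2     2 ]
  [ 0    0  0     0      0     0 ]
r2 := r2 − 6·r3
  [ 1  1/6  0  11/6  -13/3  13/3 ]
  [ 0    1  0    -1     -2     2 ]
  [ 0    0  1    -4      2     2 ]
  [ 0    0  0     0      0     0 ]
r1 := r1 − 1/6·r2
  [ 1  0  0   2  -4  4 ]
  [ 0  1  0  -1  -2  2 ]
  [ 0  0  1  -4   2  2 ]
  [ 0  0  0   0   0  0 ]

-4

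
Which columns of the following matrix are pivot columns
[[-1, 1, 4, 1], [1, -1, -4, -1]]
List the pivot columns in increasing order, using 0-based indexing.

ρ1 := -1·ρ1
  [ 1  -1  -4  -1 ]
  [ 1  -1  -4  -1 ]
ρ2 := ρ2 − ρ1
  [ 1  -1  -4  -1 ]
  [ 0   0   0   0 ]
Pivot columns are the columns containing a leading 1.

0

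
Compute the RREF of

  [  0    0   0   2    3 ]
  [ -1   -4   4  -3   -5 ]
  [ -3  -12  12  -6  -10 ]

Swap ρ1 and ρ2.
  [ -1   -4   4  -3   -5 ]
  [  0    0   0   2    3 ]
  [ -3  -12  12  -6  -10 ]
Multiply ρ1 by -1.
  [  1    4  -4   3    5 ]
  [  0    0   0   2    3 ]
  [ -3  -12  12  -6  -10 ]
Add 3 times ρ1 to ρ3.
  [ 1  4  -4  3  5 ]
  [ 0  0   0  2  3 ]
  [ 0  0   0  3  5 ]
Multiply ρ2 by 1/2.
  [ 1  4  -4  3    5 ]
  [ 0  0   0  1  3/2 ]
  [ 0  0   0  3    5 ]
Subtract 3 times ρ2 from ρ3.
  [ 1  4  -4  3    5 ]
  [ 0  0   0  1  3/2 ]
  [ 0  0   0  0  1/2 ]
Multiply ρ3 by 2.
  [ 1  4  -4  3    5 ]
  [ 0  0   0  1  3/2 ]
  [ 0  0   0  0    1 ]
Subtract 3/2 times ρ3 from ρ2.
  [ 1  4  -4  3  5 ]
  [ 0  0   0  1  0 ]
  [ 0  0   0  0  1 ]
Subtract 5 times ρ3 from ρ1.
  [ 1  4  -4  3  0 ]
  [ 0  0   0  1  0 ]
  [ 0  0   0  0  1 ]
Subtract 3 times ρ2 from ρ1.
  [ 1  4  -4  0  0 ]
  [ 0  0   0  1  0 ]
  [ 0  0   0  0  1 ]

[[1, 4, -4, 0, 0], [0, 0, 0, 1, 0], [0, 0, 0, 0, 1]]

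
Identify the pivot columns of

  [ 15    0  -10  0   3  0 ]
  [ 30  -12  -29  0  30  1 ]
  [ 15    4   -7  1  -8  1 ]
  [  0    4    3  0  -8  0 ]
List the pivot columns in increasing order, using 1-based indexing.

R1 ← 1/15·R1
  [  1    0  -2/3  0  1/5  0 ]
  [ 30  -12   -29  0   30  1 ]
  [ 15    4    -7  1   -8  1 ]
  [  0    4     3  0   -8  0 ]
R2 ← R2 − 30·R1
  [  1    0  -2/3  0  1/5  0 ]
  [  0  -12    -9  0   24  1 ]
  [ 15    4    -7  1   -8  1 ]
  [  0    4     3  0   -8  0 ]
R3 ← R3 − 15·R1
  [ 1    0  -2/3  0  1/5  0 ]
  [ 0  -12    -9  0   24  1 ]
  [ 0    4     3  1  -11  1 ]
  [ 0    4     3  0   -8  0 ]
R2 ← -1/12·R2
  [ 1  0  -2/3  0  1/5      0 ]
  [ 0  1   3/4  0   -2  -1/12 ]
  [ 0  4     3  1  -11      1 ]
  [ 0  4     3  0   -8      0 ]
R3 ← R3 − 4·R2
  [ 1  0  -2/3  0  1/5      0 ]
  [ 0  1   3/4  0   -2  -1/12 ]
  [ 0  0     0  1   -3    4/3 ]
  [ 0  4     3  0   -8      0 ]
R4 ← R4 − 4·R2
  [ 1  0  -2/3  0  1/5      0 ]
  [ 0  1   3/4  0   -2  -1/12 ]
  [ 0  0     0  1   -3    4/3 ]
  [ 0  0     0  0    0    1/3 ]
R4 ← 3·R4
  [ 1  0  -2/3  0  1/5      0 ]
  [ 0  1   3/4  0   -2  -1/12 ]
  [ 0  0     0  1   -3    4/3 ]
  [ 0  0     0  0    0      1 ]
R3 ← R3 − 4/3·R4
  [ 1  0  -2/3  0  1/5      0 ]
  [ 0  1   3/4  0   -2  -1/12 ]
  [ 0  0     0  1   -3      0 ]
  [ 0  0     0  0    0      1 ]
R2 ← R2 + 1/12·R4
  [ 1  0  -2/3  0  1/5  0 ]
  [ 0  1   3/4  0   -2  0 ]
  [ 0  0     0  1   -3  0 ]
  [ 0  0     0  0    0  1 ]
Pivot columns are the columns containing a leading 1.

1, 2, 4, 6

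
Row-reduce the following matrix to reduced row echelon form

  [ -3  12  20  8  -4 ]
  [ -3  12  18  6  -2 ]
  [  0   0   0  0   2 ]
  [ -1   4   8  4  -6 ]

[[1, -4, 0, 4, 0], [0, 0, 1, 1, 0], [0, 0, 0, 0, 1], [0, 0, 0, 0, 0]]

Multiply ρ1 by -1/3.
  [  1  -4  -20/3  -8/3  4/3 ]
  [ -3  12     18     6   -2 ]
  [  0   0      0     0    2 ]
  [ -1   4      8     4   -6 ]
Add 3 times ρ1 to ρ2.
  [  1  -4  -20/3  -8/3  4/3 ]
  [  0   0     -2    -2    2 ]
  [  0   0      0     0    2 ]
  [ -1   4      8     4   -6 ]
Add ρ1 to ρ4.
  [ 1  -4  -20/3  -8/3    4/3 ]
  [ 0   0     -2    -2      2 ]
  [ 0   0      0     0      2 ]
  [ 0   0    4/3   4/3  -14/3 ]
Multiply ρ2 by -1/2.
  [ 1  -4  -20/3  -8/3    4/3 ]
  [ 0   0      1     1     -1 ]
  [ 0   0      0     0      2 ]
  [ 0   0    4/3   4/3  -14/3 ]
Subtract 4/3 times ρ2 from ρ4.
  [ 1  -4  -20/3  -8/3    4/3 ]
  [ 0   0      1     1     -1 ]
  [ 0   0      0     0      2 ]
  [ 0   0      0     0  -10/3 ]
Multiply ρ3 by 1/2.
  [ 1  -4  -20/3  -8/3    4/3 ]
  [ 0   0      1     1     -1 ]
  [ 0   0      0     0      1 ]
  [ 0   0      0     0  -10/3 ]
Add 10/3 times ρ3 to ρ4.
  [ 1  -4  -20/3  -8/3  4/3 ]
  [ 0   0      1     1   -1 ]
  [ 0   0      0     0    1 ]
  [ 0   0      0     0    0 ]
Add ρ3 to ρ2.
  [ 1  -4  -20/3  -8/3  4/3 ]
  [ 0   0      1     1    0 ]
  [ 0   0      0     0    1 ]
  [ 0   0      0     0    0 ]
Subtract 4/3 times ρ3 from ρ1.
  [ 1  -4  -20/3  -8/3  0 ]
  [ 0   0      1     1  0 ]
  [ 0   0      0     0  1 ]
  [ 0   0      0     0  0 ]
Add 20/3 times ρ2 to ρ1.
  [ 1  -4  0  4  0 ]
  [ 0   0  1  1  0 ]
  [ 0   0  0  0  1 ]
  [ 0   0  0  0  0 ]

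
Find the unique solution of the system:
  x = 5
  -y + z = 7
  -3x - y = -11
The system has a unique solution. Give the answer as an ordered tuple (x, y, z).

(5, -4, 3)

Form the augmented matrix and row-reduce:
  [  1   0  0  |    5 ]
  [  0  -1  1  |    7 ]
  [ -3  -1  0  |  -11 ]
R3 -> R3 + 3·R1
  [ 1   0  0  |  5 ]
  [ 0  -1  1  |  7 ]
  [ 0  -1  0  |  4 ]
R2 -> -1·R2
  [ 1   0   0  |   5 ]
  [ 0   1  -1  |  -7 ]
  [ 0  -1   0  |   4 ]
R3 -> R3 + R2
  [ 1  0   0  |   5 ]
  [ 0  1  -1  |  -7 ]
  [ 0  0  -1  |  -3 ]
R3 -> -1·R3
  [ 1  0   0  |   5 ]
  [ 0  1  -1  |  -7 ]
  [ 0  0   1  |   3 ]
R2 -> R2 + R3
  [ 1  0  0  |   5 ]
  [ 0  1  0  |  -4 ]
  [ 0  0  1  |   3 ]
Reading off the last column: x = 5, y = -4, z = 3.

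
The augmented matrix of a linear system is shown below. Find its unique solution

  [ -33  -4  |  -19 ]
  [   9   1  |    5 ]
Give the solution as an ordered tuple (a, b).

R1 := -1/33·R1
  [ 1  4/33  |  19/33 ]
  [ 9     1  |      5 ]
R2 := R2 − 9·R1
  [ 1   4/33  |  19/33 ]
  [ 0  -1/11  |  -2/11 ]
R2 := -11·R2
  [ 1  4/33  |  19/33 ]
  [ 0     1  |      2 ]
R1 := R1 − 4/33·R2
  [ 1  0  |  1/3 ]
  [ 0  1  |    2 ]
Reading off the last column: a = 1/3, b = 2.

(1/3, 2)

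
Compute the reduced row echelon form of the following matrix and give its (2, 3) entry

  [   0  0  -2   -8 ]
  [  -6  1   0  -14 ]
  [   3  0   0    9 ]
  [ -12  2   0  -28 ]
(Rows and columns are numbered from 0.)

4

r1 <-> r2
  [  -6  1   0  -14 ]
  [   0  0  -2   -8 ]
  [   3  0   0    9 ]
  [ -12  2   0  -28 ]
r1 := -1/6·r1
  [   1  -1/6   0  7/3 ]
  [   0     0  -2   -8 ]
  [   3     0   0    9 ]
  [ -12     2   0  -28 ]
r3 := r3 − 3·r1
  [   1  -1/6   0  7/3 ]
  [   0     0  -2   -8 ]
  [   0   1/2   0    2 ]
  [ -12     2   0  -28 ]
r4 := r4 + 12·r1
  [ 1  -1/6   0  7/3 ]
  [ 0     0  -2   -8 ]
  [ 0   1/2   0    2 ]
  [ 0     0   0    0 ]
r2 <-> r3
  [ 1  -1/6   0  7/3 ]
  [ 0   1/2   0    2 ]
  [ 0     0  -2   -8 ]
  [ 0     0   0    0 ]
r2 := 2·r2
  [ 1  -1/6   0  7/3 ]
  [ 0     1   0    4 ]
  [ 0     0  -2   -8 ]
  [ 0     0   0    0 ]
r3 := -1/2·r3
  [ 1  -1/6  0  7/3 ]
  [ 0     1  0    4 ]
  [ 0     0  1    4 ]
  [ 0     0  0    0 ]
r1 := r1 + 1/6·r2
  [ 1  0  0  3 ]
  [ 0  1  0  4 ]
  [ 0  0  1  4 ]
  [ 0  0  0  0 ]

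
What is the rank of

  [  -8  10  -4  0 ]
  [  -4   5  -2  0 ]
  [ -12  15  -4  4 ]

rank = 2

ρ1 -> -1/8·ρ1
  [   1  -5/4  1/2  0 ]
  [  -4     5   -2  0 ]
  [ -12    15   -4  4 ]
ρ2 -> ρ2 + 4·ρ1
  [   1  -5/4  1/2  0 ]
  [   0     0    0  0 ]
  [ -12    15   -4  4 ]
ρ3 -> ρ3 + 12·ρ1
  [ 1  -5/4  1/2  0 ]
  [ 0     0    0  0 ]
  [ 0     0    2  4 ]
ρ2 <-> ρ3
  [ 1  -5/4  1/2  0 ]
  [ 0     0    2  4 ]
  [ 0     0    0  0 ]
ρ2 -> 1/2·ρ2
  [ 1  -5/4  1/2  0 ]
  [ 0     0    1  2 ]
  [ 0     0    0  0 ]
ρ1 -> ρ1 − 1/2·ρ2
  [ 1  -5/4  0  -1 ]
  [ 0     0  1   2 ]
  [ 0     0  0   0 ]
The reduced form has 2 nonzero rows.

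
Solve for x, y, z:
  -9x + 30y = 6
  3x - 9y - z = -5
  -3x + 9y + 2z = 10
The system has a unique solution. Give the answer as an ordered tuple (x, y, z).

(6, 2, 5)

Form the augmented matrix and row-reduce:
  [ -9  30   0  |   6 ]
  [  3  -9  -1  |  -5 ]
  [ -3   9   2  |  10 ]
R1 ← -1/9·R1
R2 ← R2 − 3·R1
R3 ← R3 + 3·R1
R3 ← R3 + R2
R2 ← R2 + R3
R1 ← R1 + 10/3·R2
Reading off the last column: x = 6, y = 2, z = 5.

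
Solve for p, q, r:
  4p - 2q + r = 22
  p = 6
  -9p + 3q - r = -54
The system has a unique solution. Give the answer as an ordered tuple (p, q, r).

Form the augmented matrix and row-reduce:
  [  4  -2   1  |   22 ]
  [  1   0   0  |    6 ]
  [ -9   3  -1  |  -54 ]
r1 := 1/4·r1
r2 := r2 − r1
r3 := r3 + 9·r1
r2 := 2·r2
r3 := r3 + 3/2·r2
r3 := 2·r3
r2 := r2 + 1/2·r3
r1 := r1 − 1/4·r3
r1 := r1 + 1/2·r2
Reading off the last column: p = 6, q = -2, r = -6.

(6, -2, -6)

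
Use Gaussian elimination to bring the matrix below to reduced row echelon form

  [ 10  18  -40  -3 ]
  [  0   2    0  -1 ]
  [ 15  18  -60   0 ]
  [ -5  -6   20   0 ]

[[1, 0, -4, 3/5], [0, 1, 0, -1/2], [0, 0, 0, 0], [0, 0, 0, 0]]

R1 ← 1/10·R1
  [  1  9/5   -4  -3/10 ]
  [  0    2    0     -1 ]
  [ 15   18  -60      0 ]
  [ -5   -6   20      0 ]
R3 ← R3 − 15·R1
  [  1  9/5  -4  -3/10 ]
  [  0    2   0     -1 ]
  [  0   -9   0    9/2 ]
  [ -5   -6  20      0 ]
R4 ← R4 + 5·R1
  [ 1  9/5  -4  -3/10 ]
  [ 0    2   0     -1 ]
  [ 0   -9   0    9/2 ]
  [ 0    3   0   -3/2 ]
R2 ← 1/2·R2
  [ 1  9/5  -4  -3/10 ]
  [ 0    1   0   -1/2 ]
  [ 0   -9   0    9/2 ]
  [ 0    3   0   -3/2 ]
R3 ← R3 + 9·R2
  [ 1  9/5  -4  -3/10 ]
  [ 0    1   0   -1/2 ]
  [ 0    0   0      0 ]
  [ 0    3   0   -3/2 ]
R4 ← R4 − 3·R2
  [ 1  9/5  -4  -3/10 ]
  [ 0    1   0   -1/2 ]
  [ 0    0   0      0 ]
  [ 0    0   0      0 ]
R1 ← R1 − 9/5·R2
  [ 1  0  -4   3/5 ]
  [ 0  1   0  -1/2 ]
  [ 0  0   0     0 ]
  [ 0  0   0     0 ]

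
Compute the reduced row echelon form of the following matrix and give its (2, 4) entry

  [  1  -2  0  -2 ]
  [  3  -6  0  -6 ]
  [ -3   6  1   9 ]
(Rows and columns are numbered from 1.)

ρ2 -> ρ2 − 3·ρ1
  [  1  -2  0  -2 ]
  [  0   0  0   0 ]
  [ -3   6  1   9 ]
ρ3 -> ρ3 + 3·ρ1
  [ 1  -2  0  -2 ]
  [ 0   0  0   0 ]
  [ 0   0  1   3 ]
ρ2 <=> ρ3
  [ 1  -2  0  -2 ]
  [ 0   0  1   3 ]
  [ 0   0  0   0 ]

3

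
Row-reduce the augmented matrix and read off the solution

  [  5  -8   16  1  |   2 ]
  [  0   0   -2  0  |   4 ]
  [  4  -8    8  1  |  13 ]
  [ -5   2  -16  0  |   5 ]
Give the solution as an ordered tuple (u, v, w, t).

Multiply R1 by 1/5.
Subtract 4 times R1 from R3.
Add 5 times R1 to R4.
Swap R2 and R3.
Multiply R2 by -5/8.
Add 6 times R2 to R4.
Multiply R3 by -1/2.
Subtract 18 times R3 from R4.
Multiply R4 by 4.
Add 1/8 times R4 to R2.
Subtract 1/5 times R4 from R1.
Subtract 3 times R3 from R2.
Subtract 16/5 times R3 from R1.
Add 8/5 times R2 to R1.
Reading off the last column: u = 5, v = -1, w = -2, t = 1.

(5, -1, -2, 1)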